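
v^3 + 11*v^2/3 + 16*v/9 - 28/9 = (v - 2/3)*(v + 2)*(v + 7/3)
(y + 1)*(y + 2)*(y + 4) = y^3 + 7*y^2 + 14*y + 8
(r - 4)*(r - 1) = r^2 - 5*r + 4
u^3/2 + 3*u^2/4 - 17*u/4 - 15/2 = (u/2 + 1)*(u - 3)*(u + 5/2)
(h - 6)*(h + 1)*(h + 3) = h^3 - 2*h^2 - 21*h - 18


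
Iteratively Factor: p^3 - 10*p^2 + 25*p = (p - 5)*(p^2 - 5*p) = (p - 5)^2*(p)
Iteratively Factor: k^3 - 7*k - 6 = (k + 2)*(k^2 - 2*k - 3) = (k - 3)*(k + 2)*(k + 1)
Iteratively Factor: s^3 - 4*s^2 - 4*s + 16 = (s - 2)*(s^2 - 2*s - 8) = (s - 4)*(s - 2)*(s + 2)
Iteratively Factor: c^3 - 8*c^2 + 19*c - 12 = (c - 1)*(c^2 - 7*c + 12) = (c - 4)*(c - 1)*(c - 3)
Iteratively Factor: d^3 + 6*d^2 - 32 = (d - 2)*(d^2 + 8*d + 16) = (d - 2)*(d + 4)*(d + 4)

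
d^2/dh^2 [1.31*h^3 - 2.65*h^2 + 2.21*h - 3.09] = 7.86*h - 5.3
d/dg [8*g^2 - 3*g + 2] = 16*g - 3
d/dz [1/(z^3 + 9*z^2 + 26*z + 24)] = (-3*z^2 - 18*z - 26)/(z^3 + 9*z^2 + 26*z + 24)^2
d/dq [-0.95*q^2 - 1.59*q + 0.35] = -1.9*q - 1.59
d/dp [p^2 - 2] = 2*p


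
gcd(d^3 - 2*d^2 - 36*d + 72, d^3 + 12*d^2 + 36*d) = d + 6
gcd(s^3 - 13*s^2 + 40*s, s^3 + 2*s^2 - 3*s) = s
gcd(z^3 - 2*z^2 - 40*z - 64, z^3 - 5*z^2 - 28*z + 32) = z^2 - 4*z - 32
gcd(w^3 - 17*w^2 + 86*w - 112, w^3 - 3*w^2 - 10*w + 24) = w - 2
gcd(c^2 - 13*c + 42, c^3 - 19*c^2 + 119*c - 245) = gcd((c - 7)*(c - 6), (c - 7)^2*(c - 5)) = c - 7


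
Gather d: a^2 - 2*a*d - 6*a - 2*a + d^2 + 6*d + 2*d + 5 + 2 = a^2 - 8*a + d^2 + d*(8 - 2*a) + 7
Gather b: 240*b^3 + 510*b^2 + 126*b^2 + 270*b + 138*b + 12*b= 240*b^3 + 636*b^2 + 420*b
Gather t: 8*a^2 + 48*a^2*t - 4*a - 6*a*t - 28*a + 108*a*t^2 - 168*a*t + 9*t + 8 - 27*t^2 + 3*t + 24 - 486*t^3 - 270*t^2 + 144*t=8*a^2 - 32*a - 486*t^3 + t^2*(108*a - 297) + t*(48*a^2 - 174*a + 156) + 32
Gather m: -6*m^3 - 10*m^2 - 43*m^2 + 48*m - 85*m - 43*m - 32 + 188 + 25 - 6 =-6*m^3 - 53*m^2 - 80*m + 175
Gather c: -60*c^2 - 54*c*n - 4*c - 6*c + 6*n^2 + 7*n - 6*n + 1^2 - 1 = -60*c^2 + c*(-54*n - 10) + 6*n^2 + n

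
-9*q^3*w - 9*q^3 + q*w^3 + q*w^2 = (-3*q + w)*(3*q + w)*(q*w + q)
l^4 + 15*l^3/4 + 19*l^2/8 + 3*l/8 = l*(l + 1/4)*(l + 1/2)*(l + 3)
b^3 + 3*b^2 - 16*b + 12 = (b - 2)*(b - 1)*(b + 6)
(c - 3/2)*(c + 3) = c^2 + 3*c/2 - 9/2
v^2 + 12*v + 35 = (v + 5)*(v + 7)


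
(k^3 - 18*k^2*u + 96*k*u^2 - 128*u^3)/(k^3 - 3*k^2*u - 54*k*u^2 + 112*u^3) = (k - 8*u)/(k + 7*u)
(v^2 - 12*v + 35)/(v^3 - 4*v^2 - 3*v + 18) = (v^2 - 12*v + 35)/(v^3 - 4*v^2 - 3*v + 18)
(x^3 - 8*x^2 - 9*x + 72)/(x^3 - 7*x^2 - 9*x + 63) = (x - 8)/(x - 7)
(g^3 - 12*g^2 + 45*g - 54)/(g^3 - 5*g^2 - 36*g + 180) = (g^2 - 6*g + 9)/(g^2 + g - 30)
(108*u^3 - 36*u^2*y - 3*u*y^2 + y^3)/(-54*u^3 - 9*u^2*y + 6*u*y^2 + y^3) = (-6*u + y)/(3*u + y)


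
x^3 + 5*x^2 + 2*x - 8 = (x - 1)*(x + 2)*(x + 4)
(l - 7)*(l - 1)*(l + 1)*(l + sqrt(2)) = l^4 - 7*l^3 + sqrt(2)*l^3 - 7*sqrt(2)*l^2 - l^2 - sqrt(2)*l + 7*l + 7*sqrt(2)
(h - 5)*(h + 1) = h^2 - 4*h - 5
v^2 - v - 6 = (v - 3)*(v + 2)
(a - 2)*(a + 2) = a^2 - 4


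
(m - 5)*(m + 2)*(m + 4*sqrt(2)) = m^3 - 3*m^2 + 4*sqrt(2)*m^2 - 12*sqrt(2)*m - 10*m - 40*sqrt(2)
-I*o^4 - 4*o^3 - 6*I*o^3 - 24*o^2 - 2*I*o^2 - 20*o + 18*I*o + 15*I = (o + 5)*(o - 3*I)*(o - I)*(-I*o - I)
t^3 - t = t*(t - 1)*(t + 1)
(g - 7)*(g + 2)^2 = g^3 - 3*g^2 - 24*g - 28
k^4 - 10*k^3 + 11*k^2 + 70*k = k*(k - 7)*(k - 5)*(k + 2)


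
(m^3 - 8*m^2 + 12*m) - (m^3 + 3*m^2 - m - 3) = -11*m^2 + 13*m + 3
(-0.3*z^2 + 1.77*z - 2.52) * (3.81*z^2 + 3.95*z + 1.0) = -1.143*z^4 + 5.5587*z^3 - 2.9097*z^2 - 8.184*z - 2.52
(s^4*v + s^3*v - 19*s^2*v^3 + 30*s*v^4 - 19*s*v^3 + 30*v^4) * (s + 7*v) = s^5*v + 7*s^4*v^2 + s^4*v - 19*s^3*v^3 + 7*s^3*v^2 - 103*s^2*v^4 - 19*s^2*v^3 + 210*s*v^5 - 103*s*v^4 + 210*v^5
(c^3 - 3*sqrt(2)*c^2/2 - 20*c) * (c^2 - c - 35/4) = c^5 - 3*sqrt(2)*c^4/2 - c^4 - 115*c^3/4 + 3*sqrt(2)*c^3/2 + 105*sqrt(2)*c^2/8 + 20*c^2 + 175*c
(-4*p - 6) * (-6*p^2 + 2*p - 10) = 24*p^3 + 28*p^2 + 28*p + 60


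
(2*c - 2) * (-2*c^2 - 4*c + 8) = -4*c^3 - 4*c^2 + 24*c - 16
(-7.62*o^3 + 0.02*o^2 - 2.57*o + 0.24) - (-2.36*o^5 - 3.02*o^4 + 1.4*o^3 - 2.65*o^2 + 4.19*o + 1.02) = 2.36*o^5 + 3.02*o^4 - 9.02*o^3 + 2.67*o^2 - 6.76*o - 0.78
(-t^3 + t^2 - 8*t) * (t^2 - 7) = -t^5 + t^4 - t^3 - 7*t^2 + 56*t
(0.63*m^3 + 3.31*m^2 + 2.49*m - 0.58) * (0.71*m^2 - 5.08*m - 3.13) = 0.4473*m^5 - 0.8503*m^4 - 17.0188*m^3 - 23.4213*m^2 - 4.8473*m + 1.8154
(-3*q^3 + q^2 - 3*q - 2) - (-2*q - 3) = -3*q^3 + q^2 - q + 1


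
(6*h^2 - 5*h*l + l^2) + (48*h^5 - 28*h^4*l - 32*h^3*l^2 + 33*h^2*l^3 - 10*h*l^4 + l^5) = 48*h^5 - 28*h^4*l - 32*h^3*l^2 + 33*h^2*l^3 + 6*h^2 - 10*h*l^4 - 5*h*l + l^5 + l^2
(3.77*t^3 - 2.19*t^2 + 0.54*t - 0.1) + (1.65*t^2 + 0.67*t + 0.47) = 3.77*t^3 - 0.54*t^2 + 1.21*t + 0.37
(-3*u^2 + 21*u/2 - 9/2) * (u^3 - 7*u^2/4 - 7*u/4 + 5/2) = -3*u^5 + 63*u^4/4 - 141*u^3/8 - 18*u^2 + 273*u/8 - 45/4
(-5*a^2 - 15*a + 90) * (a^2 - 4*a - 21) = -5*a^4 + 5*a^3 + 255*a^2 - 45*a - 1890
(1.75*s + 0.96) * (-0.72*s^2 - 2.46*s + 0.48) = -1.26*s^3 - 4.9962*s^2 - 1.5216*s + 0.4608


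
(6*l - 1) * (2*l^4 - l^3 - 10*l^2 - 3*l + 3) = 12*l^5 - 8*l^4 - 59*l^3 - 8*l^2 + 21*l - 3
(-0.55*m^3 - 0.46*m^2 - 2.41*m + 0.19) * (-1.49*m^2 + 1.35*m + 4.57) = 0.8195*m^5 - 0.0571000000000002*m^4 + 0.456399999999999*m^3 - 5.6388*m^2 - 10.7572*m + 0.8683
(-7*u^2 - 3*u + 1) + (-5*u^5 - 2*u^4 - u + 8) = -5*u^5 - 2*u^4 - 7*u^2 - 4*u + 9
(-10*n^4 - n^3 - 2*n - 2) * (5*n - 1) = -50*n^5 + 5*n^4 + n^3 - 10*n^2 - 8*n + 2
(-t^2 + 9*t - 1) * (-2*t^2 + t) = 2*t^4 - 19*t^3 + 11*t^2 - t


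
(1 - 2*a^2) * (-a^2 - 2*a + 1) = 2*a^4 + 4*a^3 - 3*a^2 - 2*a + 1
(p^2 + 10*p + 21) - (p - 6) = p^2 + 9*p + 27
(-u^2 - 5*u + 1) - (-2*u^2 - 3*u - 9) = u^2 - 2*u + 10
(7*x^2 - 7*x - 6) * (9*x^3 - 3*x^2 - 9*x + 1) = 63*x^5 - 84*x^4 - 96*x^3 + 88*x^2 + 47*x - 6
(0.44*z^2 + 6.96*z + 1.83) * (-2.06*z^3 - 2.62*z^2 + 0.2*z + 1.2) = -0.9064*z^5 - 15.4904*z^4 - 21.917*z^3 - 2.8746*z^2 + 8.718*z + 2.196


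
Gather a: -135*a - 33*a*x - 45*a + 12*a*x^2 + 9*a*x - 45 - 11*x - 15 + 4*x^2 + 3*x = a*(12*x^2 - 24*x - 180) + 4*x^2 - 8*x - 60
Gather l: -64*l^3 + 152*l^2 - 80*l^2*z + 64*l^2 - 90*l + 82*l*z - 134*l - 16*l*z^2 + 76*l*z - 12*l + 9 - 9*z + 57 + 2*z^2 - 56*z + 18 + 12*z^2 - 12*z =-64*l^3 + l^2*(216 - 80*z) + l*(-16*z^2 + 158*z - 236) + 14*z^2 - 77*z + 84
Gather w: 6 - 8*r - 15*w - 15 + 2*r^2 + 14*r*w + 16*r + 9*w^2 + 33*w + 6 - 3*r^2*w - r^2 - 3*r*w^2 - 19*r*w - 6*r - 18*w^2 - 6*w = r^2 + 2*r + w^2*(-3*r - 9) + w*(-3*r^2 - 5*r + 12) - 3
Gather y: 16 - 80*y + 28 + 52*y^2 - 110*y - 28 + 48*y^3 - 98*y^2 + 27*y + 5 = 48*y^3 - 46*y^2 - 163*y + 21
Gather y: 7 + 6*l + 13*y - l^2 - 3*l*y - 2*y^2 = -l^2 + 6*l - 2*y^2 + y*(13 - 3*l) + 7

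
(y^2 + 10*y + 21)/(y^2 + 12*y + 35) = (y + 3)/(y + 5)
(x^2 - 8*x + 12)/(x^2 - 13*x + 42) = (x - 2)/(x - 7)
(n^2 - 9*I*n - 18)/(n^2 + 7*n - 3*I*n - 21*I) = (n - 6*I)/(n + 7)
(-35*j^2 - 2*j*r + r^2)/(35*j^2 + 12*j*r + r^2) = (-7*j + r)/(7*j + r)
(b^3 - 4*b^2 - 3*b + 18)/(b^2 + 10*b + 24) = (b^3 - 4*b^2 - 3*b + 18)/(b^2 + 10*b + 24)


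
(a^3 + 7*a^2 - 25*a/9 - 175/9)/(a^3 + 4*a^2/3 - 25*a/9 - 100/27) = 3*(a + 7)/(3*a + 4)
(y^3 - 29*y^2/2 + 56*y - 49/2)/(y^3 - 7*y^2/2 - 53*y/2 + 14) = (y - 7)/(y + 4)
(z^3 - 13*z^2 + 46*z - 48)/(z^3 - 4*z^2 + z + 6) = (z - 8)/(z + 1)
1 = 1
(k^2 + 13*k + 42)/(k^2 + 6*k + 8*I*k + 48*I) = (k + 7)/(k + 8*I)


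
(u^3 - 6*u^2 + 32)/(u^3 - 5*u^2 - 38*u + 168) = (u^2 - 2*u - 8)/(u^2 - u - 42)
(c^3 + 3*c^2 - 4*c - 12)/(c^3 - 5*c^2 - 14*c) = (c^2 + c - 6)/(c*(c - 7))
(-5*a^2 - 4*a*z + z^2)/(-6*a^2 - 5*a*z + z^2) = (-5*a + z)/(-6*a + z)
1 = 1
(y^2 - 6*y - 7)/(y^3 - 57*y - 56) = (y - 7)/(y^2 - y - 56)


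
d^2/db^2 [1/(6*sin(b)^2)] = (cos(2*b) + 2)/(3*sin(b)^4)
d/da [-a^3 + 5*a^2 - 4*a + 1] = -3*a^2 + 10*a - 4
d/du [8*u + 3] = 8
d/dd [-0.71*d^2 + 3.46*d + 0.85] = 3.46 - 1.42*d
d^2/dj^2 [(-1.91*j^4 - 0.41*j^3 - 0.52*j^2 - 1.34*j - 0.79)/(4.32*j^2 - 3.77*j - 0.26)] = (-71.290368*j^6 + 186.642144*j^5 - 150.007962*j^4 - 109.483602*j^3 - 95.924844*j^2 + 68.000712*j - 21.674406)/(80.621568*j^6 - 211.071744*j^5 + 169.642512*j^4 - 28.175849*j^3 - 10.209966*j^2 - 0.764556*j - 0.017576)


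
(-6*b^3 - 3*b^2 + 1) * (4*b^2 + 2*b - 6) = -24*b^5 - 24*b^4 + 30*b^3 + 22*b^2 + 2*b - 6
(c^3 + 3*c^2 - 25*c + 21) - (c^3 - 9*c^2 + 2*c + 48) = 12*c^2 - 27*c - 27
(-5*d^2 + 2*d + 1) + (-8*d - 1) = -5*d^2 - 6*d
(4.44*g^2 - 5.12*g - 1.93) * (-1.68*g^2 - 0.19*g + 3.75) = -7.4592*g^4 + 7.758*g^3 + 20.8652*g^2 - 18.8333*g - 7.2375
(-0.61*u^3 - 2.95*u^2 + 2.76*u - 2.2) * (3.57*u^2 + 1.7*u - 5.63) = -2.1777*u^5 - 11.5685*u^4 + 8.2725*u^3 + 13.4465*u^2 - 19.2788*u + 12.386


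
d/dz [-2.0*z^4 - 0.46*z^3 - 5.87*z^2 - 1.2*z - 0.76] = -8.0*z^3 - 1.38*z^2 - 11.74*z - 1.2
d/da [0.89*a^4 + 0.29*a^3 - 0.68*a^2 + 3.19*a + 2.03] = 3.56*a^3 + 0.87*a^2 - 1.36*a + 3.19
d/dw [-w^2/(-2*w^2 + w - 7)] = w*(14 - w)/(4*w^4 - 4*w^3 + 29*w^2 - 14*w + 49)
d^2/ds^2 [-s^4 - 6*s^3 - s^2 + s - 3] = -12*s^2 - 36*s - 2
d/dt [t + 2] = 1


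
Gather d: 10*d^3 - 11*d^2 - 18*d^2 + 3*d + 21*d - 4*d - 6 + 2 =10*d^3 - 29*d^2 + 20*d - 4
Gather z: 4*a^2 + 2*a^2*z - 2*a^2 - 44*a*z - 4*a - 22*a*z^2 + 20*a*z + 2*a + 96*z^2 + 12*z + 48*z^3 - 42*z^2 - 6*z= 2*a^2 - 2*a + 48*z^3 + z^2*(54 - 22*a) + z*(2*a^2 - 24*a + 6)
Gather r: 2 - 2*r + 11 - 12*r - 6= 7 - 14*r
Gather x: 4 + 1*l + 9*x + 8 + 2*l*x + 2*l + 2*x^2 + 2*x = 3*l + 2*x^2 + x*(2*l + 11) + 12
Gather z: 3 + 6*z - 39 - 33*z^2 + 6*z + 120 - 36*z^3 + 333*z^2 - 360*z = -36*z^3 + 300*z^2 - 348*z + 84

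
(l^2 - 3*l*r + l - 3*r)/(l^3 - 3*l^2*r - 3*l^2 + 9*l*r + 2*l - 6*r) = (l + 1)/(l^2 - 3*l + 2)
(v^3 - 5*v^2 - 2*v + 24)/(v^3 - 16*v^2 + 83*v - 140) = (v^2 - v - 6)/(v^2 - 12*v + 35)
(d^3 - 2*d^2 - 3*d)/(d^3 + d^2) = (d - 3)/d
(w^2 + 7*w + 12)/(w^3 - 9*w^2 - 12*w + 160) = (w + 3)/(w^2 - 13*w + 40)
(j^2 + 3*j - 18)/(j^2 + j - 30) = (j - 3)/(j - 5)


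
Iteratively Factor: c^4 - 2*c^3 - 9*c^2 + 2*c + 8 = (c + 2)*(c^3 - 4*c^2 - c + 4) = (c - 1)*(c + 2)*(c^2 - 3*c - 4) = (c - 1)*(c + 1)*(c + 2)*(c - 4)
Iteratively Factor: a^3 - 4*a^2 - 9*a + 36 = (a + 3)*(a^2 - 7*a + 12) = (a - 4)*(a + 3)*(a - 3)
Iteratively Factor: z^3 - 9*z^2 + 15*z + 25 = (z - 5)*(z^2 - 4*z - 5) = (z - 5)*(z + 1)*(z - 5)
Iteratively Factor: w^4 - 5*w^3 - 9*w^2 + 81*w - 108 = (w - 3)*(w^3 - 2*w^2 - 15*w + 36) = (w - 3)*(w + 4)*(w^2 - 6*w + 9) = (w - 3)^2*(w + 4)*(w - 3)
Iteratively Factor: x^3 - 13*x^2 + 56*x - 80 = (x - 4)*(x^2 - 9*x + 20) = (x - 5)*(x - 4)*(x - 4)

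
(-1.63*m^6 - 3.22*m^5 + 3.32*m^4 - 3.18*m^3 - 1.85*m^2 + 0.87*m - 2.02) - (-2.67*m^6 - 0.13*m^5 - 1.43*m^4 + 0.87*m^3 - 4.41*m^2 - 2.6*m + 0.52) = 1.04*m^6 - 3.09*m^5 + 4.75*m^4 - 4.05*m^3 + 2.56*m^2 + 3.47*m - 2.54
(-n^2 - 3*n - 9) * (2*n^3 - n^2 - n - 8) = -2*n^5 - 5*n^4 - 14*n^3 + 20*n^2 + 33*n + 72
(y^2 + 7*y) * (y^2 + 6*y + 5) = y^4 + 13*y^3 + 47*y^2 + 35*y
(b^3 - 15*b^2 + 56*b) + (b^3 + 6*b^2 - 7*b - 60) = 2*b^3 - 9*b^2 + 49*b - 60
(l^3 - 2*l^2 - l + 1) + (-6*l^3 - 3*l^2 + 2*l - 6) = -5*l^3 - 5*l^2 + l - 5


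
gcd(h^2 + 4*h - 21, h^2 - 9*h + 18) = h - 3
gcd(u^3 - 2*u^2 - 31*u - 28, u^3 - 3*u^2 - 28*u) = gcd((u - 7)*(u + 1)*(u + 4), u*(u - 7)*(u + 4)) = u^2 - 3*u - 28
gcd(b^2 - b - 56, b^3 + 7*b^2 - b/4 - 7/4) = b + 7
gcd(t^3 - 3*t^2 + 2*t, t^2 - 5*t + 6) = t - 2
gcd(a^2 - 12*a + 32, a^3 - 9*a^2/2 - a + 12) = a - 4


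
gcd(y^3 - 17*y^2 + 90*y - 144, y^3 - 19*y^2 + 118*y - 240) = y^2 - 14*y + 48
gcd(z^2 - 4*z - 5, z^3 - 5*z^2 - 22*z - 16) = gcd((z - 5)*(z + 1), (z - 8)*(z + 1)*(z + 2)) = z + 1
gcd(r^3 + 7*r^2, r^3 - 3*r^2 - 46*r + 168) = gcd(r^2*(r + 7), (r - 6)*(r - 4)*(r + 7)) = r + 7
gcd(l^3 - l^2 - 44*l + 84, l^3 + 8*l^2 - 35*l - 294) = l^2 + l - 42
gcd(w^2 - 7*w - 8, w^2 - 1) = w + 1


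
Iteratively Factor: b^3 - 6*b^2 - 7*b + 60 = (b + 3)*(b^2 - 9*b + 20) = (b - 5)*(b + 3)*(b - 4)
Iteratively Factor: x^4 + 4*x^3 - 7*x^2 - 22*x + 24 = (x + 4)*(x^3 - 7*x + 6) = (x - 1)*(x + 4)*(x^2 + x - 6) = (x - 2)*(x - 1)*(x + 4)*(x + 3)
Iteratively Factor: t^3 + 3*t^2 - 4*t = (t - 1)*(t^2 + 4*t) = (t - 1)*(t + 4)*(t)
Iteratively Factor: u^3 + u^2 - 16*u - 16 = (u + 1)*(u^2 - 16) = (u - 4)*(u + 1)*(u + 4)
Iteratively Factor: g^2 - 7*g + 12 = (g - 3)*(g - 4)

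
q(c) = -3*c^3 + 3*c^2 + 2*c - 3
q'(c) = -9*c^2 + 6*c + 2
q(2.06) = -12.37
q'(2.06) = -23.83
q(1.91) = -9.14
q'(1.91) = -19.37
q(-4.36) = 293.95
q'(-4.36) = -195.25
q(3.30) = -71.54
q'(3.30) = -76.21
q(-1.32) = 6.49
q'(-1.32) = -21.60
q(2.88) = -44.02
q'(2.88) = -55.37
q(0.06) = -2.87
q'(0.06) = 2.33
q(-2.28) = 43.59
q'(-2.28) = -58.47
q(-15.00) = 10767.00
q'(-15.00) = -2113.00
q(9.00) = -1929.00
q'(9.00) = -673.00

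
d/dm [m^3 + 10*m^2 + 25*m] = 3*m^2 + 20*m + 25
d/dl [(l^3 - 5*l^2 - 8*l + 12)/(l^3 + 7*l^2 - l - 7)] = 2*(6*l^2 + 19*l + 34)/(l^4 + 16*l^3 + 78*l^2 + 112*l + 49)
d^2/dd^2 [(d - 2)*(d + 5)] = 2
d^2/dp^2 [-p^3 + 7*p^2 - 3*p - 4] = 14 - 6*p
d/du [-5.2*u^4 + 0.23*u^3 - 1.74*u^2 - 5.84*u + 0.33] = -20.8*u^3 + 0.69*u^2 - 3.48*u - 5.84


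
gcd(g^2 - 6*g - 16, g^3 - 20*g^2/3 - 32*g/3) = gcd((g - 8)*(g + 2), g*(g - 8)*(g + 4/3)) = g - 8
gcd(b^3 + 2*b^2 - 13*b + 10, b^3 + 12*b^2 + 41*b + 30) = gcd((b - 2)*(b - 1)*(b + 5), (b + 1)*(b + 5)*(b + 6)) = b + 5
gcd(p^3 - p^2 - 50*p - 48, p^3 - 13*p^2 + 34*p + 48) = p^2 - 7*p - 8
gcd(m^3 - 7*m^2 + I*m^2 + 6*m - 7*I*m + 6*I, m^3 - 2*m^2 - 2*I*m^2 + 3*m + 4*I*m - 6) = m + I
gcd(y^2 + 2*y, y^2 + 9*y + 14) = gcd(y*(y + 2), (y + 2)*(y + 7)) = y + 2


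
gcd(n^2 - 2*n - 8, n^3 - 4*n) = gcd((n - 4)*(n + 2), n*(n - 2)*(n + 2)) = n + 2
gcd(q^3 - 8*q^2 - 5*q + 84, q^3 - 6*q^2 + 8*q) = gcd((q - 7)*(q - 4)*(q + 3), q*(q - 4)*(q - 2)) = q - 4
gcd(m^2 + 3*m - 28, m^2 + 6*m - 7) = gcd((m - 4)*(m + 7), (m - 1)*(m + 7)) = m + 7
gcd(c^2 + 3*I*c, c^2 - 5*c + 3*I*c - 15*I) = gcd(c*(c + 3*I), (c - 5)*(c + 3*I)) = c + 3*I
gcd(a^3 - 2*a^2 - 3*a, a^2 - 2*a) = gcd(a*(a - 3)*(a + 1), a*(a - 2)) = a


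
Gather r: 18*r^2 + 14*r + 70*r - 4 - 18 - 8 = 18*r^2 + 84*r - 30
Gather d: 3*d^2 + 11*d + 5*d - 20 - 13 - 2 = 3*d^2 + 16*d - 35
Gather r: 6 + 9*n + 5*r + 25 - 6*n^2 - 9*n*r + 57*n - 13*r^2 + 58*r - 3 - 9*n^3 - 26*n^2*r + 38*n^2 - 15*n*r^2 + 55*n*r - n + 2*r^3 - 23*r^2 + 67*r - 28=-9*n^3 + 32*n^2 + 65*n + 2*r^3 + r^2*(-15*n - 36) + r*(-26*n^2 + 46*n + 130)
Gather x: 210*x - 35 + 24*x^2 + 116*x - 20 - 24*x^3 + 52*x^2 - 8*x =-24*x^3 + 76*x^2 + 318*x - 55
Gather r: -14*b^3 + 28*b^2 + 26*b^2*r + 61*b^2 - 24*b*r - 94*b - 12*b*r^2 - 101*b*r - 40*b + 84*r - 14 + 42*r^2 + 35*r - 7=-14*b^3 + 89*b^2 - 134*b + r^2*(42 - 12*b) + r*(26*b^2 - 125*b + 119) - 21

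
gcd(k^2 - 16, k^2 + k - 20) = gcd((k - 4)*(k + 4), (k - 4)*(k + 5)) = k - 4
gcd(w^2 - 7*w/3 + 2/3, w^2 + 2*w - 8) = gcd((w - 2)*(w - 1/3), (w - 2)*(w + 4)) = w - 2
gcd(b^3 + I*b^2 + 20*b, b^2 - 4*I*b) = b^2 - 4*I*b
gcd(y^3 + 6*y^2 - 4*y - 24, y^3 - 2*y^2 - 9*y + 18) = y - 2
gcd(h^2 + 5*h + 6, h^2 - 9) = h + 3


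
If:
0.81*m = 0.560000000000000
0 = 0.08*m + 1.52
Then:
No Solution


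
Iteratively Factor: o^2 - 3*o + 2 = (o - 1)*(o - 2)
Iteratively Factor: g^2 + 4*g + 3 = (g + 3)*(g + 1)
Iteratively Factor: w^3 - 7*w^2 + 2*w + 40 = (w + 2)*(w^2 - 9*w + 20) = (w - 4)*(w + 2)*(w - 5)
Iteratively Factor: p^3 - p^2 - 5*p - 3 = (p + 1)*(p^2 - 2*p - 3) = (p + 1)^2*(p - 3)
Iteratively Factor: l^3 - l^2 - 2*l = (l - 2)*(l^2 + l) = l*(l - 2)*(l + 1)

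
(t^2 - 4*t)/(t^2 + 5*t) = (t - 4)/(t + 5)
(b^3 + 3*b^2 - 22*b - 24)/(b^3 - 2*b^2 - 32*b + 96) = (b + 1)/(b - 4)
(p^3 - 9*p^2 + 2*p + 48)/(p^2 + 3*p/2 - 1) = 2*(p^2 - 11*p + 24)/(2*p - 1)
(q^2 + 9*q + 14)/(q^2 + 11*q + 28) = (q + 2)/(q + 4)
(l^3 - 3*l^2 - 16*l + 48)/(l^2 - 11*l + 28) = (l^2 + l - 12)/(l - 7)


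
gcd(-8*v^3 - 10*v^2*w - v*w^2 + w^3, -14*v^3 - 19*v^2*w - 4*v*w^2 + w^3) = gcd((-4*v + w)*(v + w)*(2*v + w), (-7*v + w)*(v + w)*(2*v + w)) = 2*v^2 + 3*v*w + w^2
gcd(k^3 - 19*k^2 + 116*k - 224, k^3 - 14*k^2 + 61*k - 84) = k^2 - 11*k + 28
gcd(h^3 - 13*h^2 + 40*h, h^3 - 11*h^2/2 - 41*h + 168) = h - 8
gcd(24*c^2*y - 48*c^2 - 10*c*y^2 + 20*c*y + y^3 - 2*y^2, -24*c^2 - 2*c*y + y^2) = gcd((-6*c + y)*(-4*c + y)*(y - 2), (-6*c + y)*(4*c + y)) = -6*c + y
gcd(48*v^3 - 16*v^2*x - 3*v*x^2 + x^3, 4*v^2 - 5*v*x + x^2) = -4*v + x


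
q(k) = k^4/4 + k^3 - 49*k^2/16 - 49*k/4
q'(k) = k^3 + 3*k^2 - 49*k/8 - 49/4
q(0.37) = -4.90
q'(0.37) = -14.05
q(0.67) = -9.23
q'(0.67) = -14.71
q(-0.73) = 6.99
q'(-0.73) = -6.57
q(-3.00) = 2.44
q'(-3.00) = 6.12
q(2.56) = -23.92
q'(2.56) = 8.51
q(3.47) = -1.36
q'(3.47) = 44.40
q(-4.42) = 3.38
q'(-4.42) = -12.92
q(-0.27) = 3.07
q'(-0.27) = -10.40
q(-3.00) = 2.44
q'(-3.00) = 6.12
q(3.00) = -17.06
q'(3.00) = 23.38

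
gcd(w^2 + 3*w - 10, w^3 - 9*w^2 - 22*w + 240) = w + 5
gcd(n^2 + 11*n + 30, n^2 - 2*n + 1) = 1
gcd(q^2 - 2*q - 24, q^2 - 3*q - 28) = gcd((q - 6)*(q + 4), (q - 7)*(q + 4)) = q + 4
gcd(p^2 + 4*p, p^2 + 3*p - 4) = p + 4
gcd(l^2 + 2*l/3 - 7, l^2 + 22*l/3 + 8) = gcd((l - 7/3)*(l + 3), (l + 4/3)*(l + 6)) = 1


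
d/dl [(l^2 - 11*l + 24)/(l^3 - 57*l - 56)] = (-l^2 + 6*l + 31)/(l^4 + 16*l^3 + 78*l^2 + 112*l + 49)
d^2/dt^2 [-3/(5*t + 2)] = -150/(5*t + 2)^3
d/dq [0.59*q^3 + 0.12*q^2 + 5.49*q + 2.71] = 1.77*q^2 + 0.24*q + 5.49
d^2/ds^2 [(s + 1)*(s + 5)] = 2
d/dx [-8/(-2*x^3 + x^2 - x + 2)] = 8*(-6*x^2 + 2*x - 1)/(2*x^3 - x^2 + x - 2)^2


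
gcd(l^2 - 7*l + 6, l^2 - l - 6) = 1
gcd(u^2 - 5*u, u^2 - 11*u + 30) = u - 5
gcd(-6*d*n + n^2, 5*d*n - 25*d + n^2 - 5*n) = 1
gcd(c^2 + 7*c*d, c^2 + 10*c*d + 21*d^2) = c + 7*d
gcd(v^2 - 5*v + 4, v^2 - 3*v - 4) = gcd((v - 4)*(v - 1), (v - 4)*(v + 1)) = v - 4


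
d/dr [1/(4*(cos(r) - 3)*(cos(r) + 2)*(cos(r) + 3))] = (-3*sin(r)^2 + 4*cos(r) - 6)*sin(r)/(4*(cos(r) - 3)^2*(cos(r) + 2)^2*(cos(r) + 3)^2)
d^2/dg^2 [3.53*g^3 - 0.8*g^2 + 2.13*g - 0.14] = 21.18*g - 1.6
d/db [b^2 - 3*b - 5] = 2*b - 3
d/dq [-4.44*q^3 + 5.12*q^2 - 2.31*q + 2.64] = -13.32*q^2 + 10.24*q - 2.31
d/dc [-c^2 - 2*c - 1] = -2*c - 2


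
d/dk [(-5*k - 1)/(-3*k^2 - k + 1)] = (15*k^2 + 5*k - (5*k + 1)*(6*k + 1) - 5)/(3*k^2 + k - 1)^2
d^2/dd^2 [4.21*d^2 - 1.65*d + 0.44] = 8.42000000000000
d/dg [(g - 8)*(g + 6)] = 2*g - 2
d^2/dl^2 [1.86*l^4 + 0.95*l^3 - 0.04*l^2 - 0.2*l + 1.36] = 22.32*l^2 + 5.7*l - 0.08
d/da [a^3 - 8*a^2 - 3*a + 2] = 3*a^2 - 16*a - 3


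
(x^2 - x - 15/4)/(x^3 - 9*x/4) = (2*x - 5)/(x*(2*x - 3))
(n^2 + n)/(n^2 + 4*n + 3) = n/(n + 3)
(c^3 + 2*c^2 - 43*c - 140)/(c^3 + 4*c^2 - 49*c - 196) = (c + 5)/(c + 7)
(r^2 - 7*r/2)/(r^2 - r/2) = (2*r - 7)/(2*r - 1)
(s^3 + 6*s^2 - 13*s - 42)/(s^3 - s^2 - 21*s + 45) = (s^2 + 9*s + 14)/(s^2 + 2*s - 15)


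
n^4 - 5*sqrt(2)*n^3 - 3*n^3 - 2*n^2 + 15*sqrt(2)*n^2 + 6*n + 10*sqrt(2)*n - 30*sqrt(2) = (n - 3)*(n - 5*sqrt(2))*(n - sqrt(2))*(n + sqrt(2))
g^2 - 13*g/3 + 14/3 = (g - 7/3)*(g - 2)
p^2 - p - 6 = (p - 3)*(p + 2)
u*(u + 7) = u^2 + 7*u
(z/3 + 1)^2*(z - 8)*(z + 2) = z^4/9 - 43*z^2/9 - 50*z/3 - 16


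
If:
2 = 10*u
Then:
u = 1/5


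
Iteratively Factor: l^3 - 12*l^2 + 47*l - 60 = (l - 5)*(l^2 - 7*l + 12) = (l - 5)*(l - 3)*(l - 4)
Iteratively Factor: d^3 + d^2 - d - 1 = (d - 1)*(d^2 + 2*d + 1) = (d - 1)*(d + 1)*(d + 1)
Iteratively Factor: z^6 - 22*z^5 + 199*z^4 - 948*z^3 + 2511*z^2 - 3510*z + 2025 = (z - 3)*(z^5 - 19*z^4 + 142*z^3 - 522*z^2 + 945*z - 675) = (z - 5)*(z - 3)*(z^4 - 14*z^3 + 72*z^2 - 162*z + 135) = (z - 5)^2*(z - 3)*(z^3 - 9*z^2 + 27*z - 27) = (z - 5)^2*(z - 3)^2*(z^2 - 6*z + 9) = (z - 5)^2*(z - 3)^3*(z - 3)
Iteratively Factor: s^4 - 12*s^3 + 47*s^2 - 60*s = (s - 4)*(s^3 - 8*s^2 + 15*s) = (s - 4)*(s - 3)*(s^2 - 5*s) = s*(s - 4)*(s - 3)*(s - 5)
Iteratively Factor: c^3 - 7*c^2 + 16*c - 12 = (c - 2)*(c^2 - 5*c + 6) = (c - 2)^2*(c - 3)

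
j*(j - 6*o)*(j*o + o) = j^3*o - 6*j^2*o^2 + j^2*o - 6*j*o^2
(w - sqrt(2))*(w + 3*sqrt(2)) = w^2 + 2*sqrt(2)*w - 6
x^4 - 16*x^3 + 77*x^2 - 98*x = x*(x - 7)^2*(x - 2)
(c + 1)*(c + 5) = c^2 + 6*c + 5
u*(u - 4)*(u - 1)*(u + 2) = u^4 - 3*u^3 - 6*u^2 + 8*u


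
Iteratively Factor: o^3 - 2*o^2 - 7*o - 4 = (o + 1)*(o^2 - 3*o - 4) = (o - 4)*(o + 1)*(o + 1)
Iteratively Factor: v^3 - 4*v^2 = (v)*(v^2 - 4*v) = v*(v - 4)*(v)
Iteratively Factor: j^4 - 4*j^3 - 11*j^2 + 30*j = (j - 2)*(j^3 - 2*j^2 - 15*j) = j*(j - 2)*(j^2 - 2*j - 15) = j*(j - 5)*(j - 2)*(j + 3)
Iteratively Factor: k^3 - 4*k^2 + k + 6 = (k - 2)*(k^2 - 2*k - 3) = (k - 3)*(k - 2)*(k + 1)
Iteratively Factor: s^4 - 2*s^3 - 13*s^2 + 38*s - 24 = (s + 4)*(s^3 - 6*s^2 + 11*s - 6) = (s - 3)*(s + 4)*(s^2 - 3*s + 2) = (s - 3)*(s - 1)*(s + 4)*(s - 2)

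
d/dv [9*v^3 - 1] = 27*v^2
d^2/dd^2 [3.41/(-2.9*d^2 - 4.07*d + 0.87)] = (57.3562*d^2 + 80.49646*d - 3.41*(5.8*d + 4.07)*(11.6*d + 8.14) - 17.20686)/(2.9*d^2 + 4.07*d - 0.87)^3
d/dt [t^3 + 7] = 3*t^2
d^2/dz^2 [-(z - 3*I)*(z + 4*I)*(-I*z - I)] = 2*I*(3*z + 1 + I)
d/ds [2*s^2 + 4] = 4*s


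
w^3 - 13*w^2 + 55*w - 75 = (w - 5)^2*(w - 3)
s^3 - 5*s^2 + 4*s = s*(s - 4)*(s - 1)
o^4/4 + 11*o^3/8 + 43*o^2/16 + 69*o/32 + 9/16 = (o/2 + 1/4)*(o/2 + 1)*(o + 3/2)^2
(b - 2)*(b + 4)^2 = b^3 + 6*b^2 - 32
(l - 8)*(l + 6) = l^2 - 2*l - 48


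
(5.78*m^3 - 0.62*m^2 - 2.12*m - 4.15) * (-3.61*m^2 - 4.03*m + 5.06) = -20.8658*m^5 - 21.0552*m^4 + 39.3986*m^3 + 20.3879*m^2 + 5.9973*m - 20.999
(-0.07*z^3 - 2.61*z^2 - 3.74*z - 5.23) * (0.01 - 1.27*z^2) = 0.0889*z^5 + 3.3147*z^4 + 4.7491*z^3 + 6.616*z^2 - 0.0374*z - 0.0523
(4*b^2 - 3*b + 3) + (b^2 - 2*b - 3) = 5*b^2 - 5*b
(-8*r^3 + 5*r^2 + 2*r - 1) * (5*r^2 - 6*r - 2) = -40*r^5 + 73*r^4 - 4*r^3 - 27*r^2 + 2*r + 2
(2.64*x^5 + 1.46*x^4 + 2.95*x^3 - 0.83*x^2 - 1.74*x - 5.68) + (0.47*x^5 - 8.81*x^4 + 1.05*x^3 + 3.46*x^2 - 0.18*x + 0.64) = 3.11*x^5 - 7.35*x^4 + 4.0*x^3 + 2.63*x^2 - 1.92*x - 5.04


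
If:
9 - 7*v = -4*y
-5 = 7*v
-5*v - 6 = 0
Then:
No Solution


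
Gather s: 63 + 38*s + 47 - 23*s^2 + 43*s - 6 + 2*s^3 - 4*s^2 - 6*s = 2*s^3 - 27*s^2 + 75*s + 104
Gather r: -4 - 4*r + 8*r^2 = 8*r^2 - 4*r - 4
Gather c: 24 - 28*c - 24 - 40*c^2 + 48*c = -40*c^2 + 20*c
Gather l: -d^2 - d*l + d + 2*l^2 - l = -d^2 + d + 2*l^2 + l*(-d - 1)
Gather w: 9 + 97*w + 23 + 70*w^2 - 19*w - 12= 70*w^2 + 78*w + 20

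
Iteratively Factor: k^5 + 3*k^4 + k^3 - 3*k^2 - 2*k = (k + 1)*(k^4 + 2*k^3 - k^2 - 2*k) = (k + 1)^2*(k^3 + k^2 - 2*k) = k*(k + 1)^2*(k^2 + k - 2) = k*(k + 1)^2*(k + 2)*(k - 1)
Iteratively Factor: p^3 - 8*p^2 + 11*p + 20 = (p - 4)*(p^2 - 4*p - 5) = (p - 4)*(p + 1)*(p - 5)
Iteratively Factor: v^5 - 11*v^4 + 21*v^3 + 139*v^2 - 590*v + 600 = (v - 3)*(v^4 - 8*v^3 - 3*v^2 + 130*v - 200) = (v - 3)*(v - 2)*(v^3 - 6*v^2 - 15*v + 100) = (v - 5)*(v - 3)*(v - 2)*(v^2 - v - 20) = (v - 5)*(v - 3)*(v - 2)*(v + 4)*(v - 5)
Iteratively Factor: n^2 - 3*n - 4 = (n - 4)*(n + 1)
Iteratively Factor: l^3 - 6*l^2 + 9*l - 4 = (l - 1)*(l^2 - 5*l + 4) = (l - 4)*(l - 1)*(l - 1)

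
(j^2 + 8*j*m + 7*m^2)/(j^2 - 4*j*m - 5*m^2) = (j + 7*m)/(j - 5*m)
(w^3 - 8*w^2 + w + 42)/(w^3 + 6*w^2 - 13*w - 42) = (w - 7)/(w + 7)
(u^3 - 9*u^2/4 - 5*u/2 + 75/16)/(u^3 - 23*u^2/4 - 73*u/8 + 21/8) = (8*u^2 - 30*u + 25)/(2*(4*u^2 - 29*u + 7))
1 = 1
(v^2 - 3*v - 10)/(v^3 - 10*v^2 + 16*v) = (v^2 - 3*v - 10)/(v*(v^2 - 10*v + 16))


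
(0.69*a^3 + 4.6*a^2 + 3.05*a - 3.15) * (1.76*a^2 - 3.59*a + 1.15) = 1.2144*a^5 + 5.6189*a^4 - 10.3525*a^3 - 11.2035*a^2 + 14.816*a - 3.6225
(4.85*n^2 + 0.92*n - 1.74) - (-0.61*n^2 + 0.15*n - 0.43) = 5.46*n^2 + 0.77*n - 1.31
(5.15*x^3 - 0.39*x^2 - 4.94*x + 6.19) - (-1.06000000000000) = 5.15*x^3 - 0.39*x^2 - 4.94*x + 7.25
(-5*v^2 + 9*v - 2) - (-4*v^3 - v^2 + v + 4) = 4*v^3 - 4*v^2 + 8*v - 6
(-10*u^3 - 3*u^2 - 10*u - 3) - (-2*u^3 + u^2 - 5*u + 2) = -8*u^3 - 4*u^2 - 5*u - 5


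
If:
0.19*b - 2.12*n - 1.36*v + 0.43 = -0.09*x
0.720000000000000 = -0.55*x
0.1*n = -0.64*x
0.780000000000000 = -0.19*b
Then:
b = -4.11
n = 8.38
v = -13.40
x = -1.31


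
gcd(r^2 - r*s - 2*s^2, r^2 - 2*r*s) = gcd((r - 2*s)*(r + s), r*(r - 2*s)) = r - 2*s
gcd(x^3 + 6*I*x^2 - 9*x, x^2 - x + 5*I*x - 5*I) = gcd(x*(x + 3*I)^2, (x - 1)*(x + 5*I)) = 1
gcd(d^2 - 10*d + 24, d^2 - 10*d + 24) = d^2 - 10*d + 24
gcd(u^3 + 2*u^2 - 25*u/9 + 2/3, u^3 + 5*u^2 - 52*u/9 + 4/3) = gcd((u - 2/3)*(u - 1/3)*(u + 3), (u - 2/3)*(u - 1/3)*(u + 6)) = u^2 - u + 2/9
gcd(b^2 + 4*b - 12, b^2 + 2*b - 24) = b + 6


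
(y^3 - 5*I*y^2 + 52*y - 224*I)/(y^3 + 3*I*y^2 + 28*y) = (y - 8*I)/y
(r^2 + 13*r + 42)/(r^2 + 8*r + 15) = (r^2 + 13*r + 42)/(r^2 + 8*r + 15)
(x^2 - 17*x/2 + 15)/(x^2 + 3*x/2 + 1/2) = (2*x^2 - 17*x + 30)/(2*x^2 + 3*x + 1)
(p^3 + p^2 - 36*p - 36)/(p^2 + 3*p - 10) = (p^3 + p^2 - 36*p - 36)/(p^2 + 3*p - 10)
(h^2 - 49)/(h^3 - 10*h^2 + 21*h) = (h + 7)/(h*(h - 3))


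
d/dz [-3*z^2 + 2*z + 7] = 2 - 6*z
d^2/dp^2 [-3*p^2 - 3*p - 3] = -6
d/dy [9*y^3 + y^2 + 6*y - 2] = 27*y^2 + 2*y + 6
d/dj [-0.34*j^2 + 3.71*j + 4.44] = 3.71 - 0.68*j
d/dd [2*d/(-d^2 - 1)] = 2*(d^2 - 1)/(d^2 + 1)^2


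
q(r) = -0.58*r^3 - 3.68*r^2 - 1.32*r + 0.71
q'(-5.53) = -13.83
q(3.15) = -58.09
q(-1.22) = -2.10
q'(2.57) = -31.73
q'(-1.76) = 6.24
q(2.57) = -36.83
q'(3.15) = -41.77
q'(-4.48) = -3.27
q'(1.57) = -17.16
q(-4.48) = -15.08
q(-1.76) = -5.20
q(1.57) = -12.68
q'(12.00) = -340.20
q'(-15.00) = -282.42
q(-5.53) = -6.44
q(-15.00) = 1150.01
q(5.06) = -175.33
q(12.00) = -1547.29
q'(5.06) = -83.11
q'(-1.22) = 5.07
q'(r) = -1.74*r^2 - 7.36*r - 1.32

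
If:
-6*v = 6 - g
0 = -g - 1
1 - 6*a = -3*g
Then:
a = -1/3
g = -1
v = -7/6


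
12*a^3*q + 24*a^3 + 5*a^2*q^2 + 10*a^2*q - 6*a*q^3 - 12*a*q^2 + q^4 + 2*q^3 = (-4*a + q)*(-3*a + q)*(a + q)*(q + 2)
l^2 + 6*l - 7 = (l - 1)*(l + 7)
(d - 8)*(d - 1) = d^2 - 9*d + 8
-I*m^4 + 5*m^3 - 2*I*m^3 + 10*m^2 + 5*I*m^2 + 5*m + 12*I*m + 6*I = (m + 1)*(m + 2*I)*(m + 3*I)*(-I*m - I)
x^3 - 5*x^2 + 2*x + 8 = (x - 4)*(x - 2)*(x + 1)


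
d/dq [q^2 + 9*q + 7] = 2*q + 9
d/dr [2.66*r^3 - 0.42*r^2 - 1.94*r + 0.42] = 7.98*r^2 - 0.84*r - 1.94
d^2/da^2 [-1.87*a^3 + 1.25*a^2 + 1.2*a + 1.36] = 2.5 - 11.22*a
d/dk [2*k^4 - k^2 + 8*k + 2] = 8*k^3 - 2*k + 8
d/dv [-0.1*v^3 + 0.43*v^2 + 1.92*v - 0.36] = -0.3*v^2 + 0.86*v + 1.92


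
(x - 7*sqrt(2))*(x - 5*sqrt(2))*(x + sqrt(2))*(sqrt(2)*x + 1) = sqrt(2)*x^4 - 21*x^3 + 35*sqrt(2)*x^2 + 186*x + 70*sqrt(2)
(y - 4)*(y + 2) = y^2 - 2*y - 8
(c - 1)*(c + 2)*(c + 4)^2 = c^4 + 9*c^3 + 22*c^2 - 32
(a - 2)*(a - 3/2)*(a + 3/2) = a^3 - 2*a^2 - 9*a/4 + 9/2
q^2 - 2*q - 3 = (q - 3)*(q + 1)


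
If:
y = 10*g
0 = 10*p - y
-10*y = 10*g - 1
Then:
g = 1/110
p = 1/110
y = 1/11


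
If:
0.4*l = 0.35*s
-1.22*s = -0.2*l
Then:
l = 0.00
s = 0.00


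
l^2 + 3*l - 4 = (l - 1)*(l + 4)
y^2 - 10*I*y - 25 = (y - 5*I)^2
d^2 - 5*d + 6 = (d - 3)*(d - 2)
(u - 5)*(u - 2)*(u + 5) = u^3 - 2*u^2 - 25*u + 50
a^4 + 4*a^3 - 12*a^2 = a^2*(a - 2)*(a + 6)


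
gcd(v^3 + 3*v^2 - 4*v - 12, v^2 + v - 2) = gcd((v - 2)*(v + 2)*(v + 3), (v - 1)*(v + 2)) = v + 2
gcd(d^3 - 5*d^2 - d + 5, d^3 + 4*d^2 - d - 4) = d^2 - 1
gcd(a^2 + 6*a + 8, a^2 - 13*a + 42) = 1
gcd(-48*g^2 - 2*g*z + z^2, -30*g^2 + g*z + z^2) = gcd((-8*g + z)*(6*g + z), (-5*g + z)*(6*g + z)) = 6*g + z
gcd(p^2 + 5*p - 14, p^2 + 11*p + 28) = p + 7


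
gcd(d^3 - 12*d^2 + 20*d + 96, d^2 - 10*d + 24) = d - 6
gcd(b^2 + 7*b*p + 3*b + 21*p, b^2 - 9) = b + 3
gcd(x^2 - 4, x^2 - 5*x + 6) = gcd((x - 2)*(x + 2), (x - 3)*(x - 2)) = x - 2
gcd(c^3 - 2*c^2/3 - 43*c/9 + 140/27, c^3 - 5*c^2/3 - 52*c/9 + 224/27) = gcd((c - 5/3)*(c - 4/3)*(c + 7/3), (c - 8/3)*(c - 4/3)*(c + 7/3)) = c^2 + c - 28/9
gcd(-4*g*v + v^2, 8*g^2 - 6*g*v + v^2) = -4*g + v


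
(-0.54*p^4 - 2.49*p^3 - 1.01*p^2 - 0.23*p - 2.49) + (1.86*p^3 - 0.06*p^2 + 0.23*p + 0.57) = -0.54*p^4 - 0.63*p^3 - 1.07*p^2 - 1.92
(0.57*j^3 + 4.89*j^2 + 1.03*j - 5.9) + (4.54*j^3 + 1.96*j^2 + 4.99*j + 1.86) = 5.11*j^3 + 6.85*j^2 + 6.02*j - 4.04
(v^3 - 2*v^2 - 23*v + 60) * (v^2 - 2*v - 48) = v^5 - 4*v^4 - 67*v^3 + 202*v^2 + 984*v - 2880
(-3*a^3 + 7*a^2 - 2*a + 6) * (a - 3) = -3*a^4 + 16*a^3 - 23*a^2 + 12*a - 18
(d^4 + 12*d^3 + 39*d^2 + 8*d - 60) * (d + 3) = d^5 + 15*d^4 + 75*d^3 + 125*d^2 - 36*d - 180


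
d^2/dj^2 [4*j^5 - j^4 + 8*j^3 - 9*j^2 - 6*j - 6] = 80*j^3 - 12*j^2 + 48*j - 18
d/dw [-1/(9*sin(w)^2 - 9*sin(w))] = (2/tan(w) - cos(w)/sin(w)^2)/(9*(sin(w) - 1)^2)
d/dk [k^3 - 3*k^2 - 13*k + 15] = 3*k^2 - 6*k - 13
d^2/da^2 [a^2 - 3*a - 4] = 2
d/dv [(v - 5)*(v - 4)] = 2*v - 9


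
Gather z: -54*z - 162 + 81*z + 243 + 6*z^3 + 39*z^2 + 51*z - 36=6*z^3 + 39*z^2 + 78*z + 45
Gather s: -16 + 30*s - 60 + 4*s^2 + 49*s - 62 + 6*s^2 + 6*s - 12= 10*s^2 + 85*s - 150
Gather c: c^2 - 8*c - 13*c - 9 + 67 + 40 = c^2 - 21*c + 98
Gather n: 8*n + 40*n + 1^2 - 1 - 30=48*n - 30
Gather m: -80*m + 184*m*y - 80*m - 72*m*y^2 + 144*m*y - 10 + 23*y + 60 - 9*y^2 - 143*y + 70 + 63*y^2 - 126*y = m*(-72*y^2 + 328*y - 160) + 54*y^2 - 246*y + 120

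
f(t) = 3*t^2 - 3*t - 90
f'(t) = 6*t - 3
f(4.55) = -41.54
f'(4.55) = 24.30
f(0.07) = -90.20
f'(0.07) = -2.58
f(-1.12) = -82.88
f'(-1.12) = -9.72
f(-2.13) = -70.00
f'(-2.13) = -15.78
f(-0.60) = -87.12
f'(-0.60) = -6.60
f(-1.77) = -75.29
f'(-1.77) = -13.62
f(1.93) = -84.62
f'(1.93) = 8.58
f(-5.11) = 3.67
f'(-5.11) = -33.66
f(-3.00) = -54.00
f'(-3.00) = -21.00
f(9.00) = 126.00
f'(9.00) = 51.00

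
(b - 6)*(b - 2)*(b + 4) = b^3 - 4*b^2 - 20*b + 48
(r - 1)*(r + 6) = r^2 + 5*r - 6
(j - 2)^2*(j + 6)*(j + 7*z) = j^4 + 7*j^3*z + 2*j^3 + 14*j^2*z - 20*j^2 - 140*j*z + 24*j + 168*z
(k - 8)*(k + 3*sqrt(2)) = k^2 - 8*k + 3*sqrt(2)*k - 24*sqrt(2)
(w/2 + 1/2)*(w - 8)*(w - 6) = w^3/2 - 13*w^2/2 + 17*w + 24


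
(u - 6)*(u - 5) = u^2 - 11*u + 30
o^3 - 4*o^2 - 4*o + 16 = (o - 4)*(o - 2)*(o + 2)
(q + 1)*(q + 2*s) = q^2 + 2*q*s + q + 2*s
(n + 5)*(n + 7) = n^2 + 12*n + 35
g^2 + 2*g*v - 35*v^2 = (g - 5*v)*(g + 7*v)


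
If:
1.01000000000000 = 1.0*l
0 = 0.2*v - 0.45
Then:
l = 1.01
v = 2.25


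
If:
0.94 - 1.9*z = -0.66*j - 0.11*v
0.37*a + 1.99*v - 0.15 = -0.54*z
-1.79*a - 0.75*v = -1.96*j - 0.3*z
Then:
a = 3.92157711641023*z - 1.80692066909827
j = 3.04553691840863*z - 1.49279859238031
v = 0.411337008827316 - 1.00049423772451*z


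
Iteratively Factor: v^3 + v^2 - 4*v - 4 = (v + 1)*(v^2 - 4) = (v - 2)*(v + 1)*(v + 2)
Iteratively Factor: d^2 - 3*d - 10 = (d + 2)*(d - 5)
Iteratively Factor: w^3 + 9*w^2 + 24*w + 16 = (w + 4)*(w^2 + 5*w + 4) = (w + 4)^2*(w + 1)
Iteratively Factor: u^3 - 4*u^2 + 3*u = (u)*(u^2 - 4*u + 3) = u*(u - 1)*(u - 3)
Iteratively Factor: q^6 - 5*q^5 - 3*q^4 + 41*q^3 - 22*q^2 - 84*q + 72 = (q - 3)*(q^5 - 2*q^4 - 9*q^3 + 14*q^2 + 20*q - 24) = (q - 3)^2*(q^4 + q^3 - 6*q^2 - 4*q + 8) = (q - 3)^2*(q - 1)*(q^3 + 2*q^2 - 4*q - 8) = (q - 3)^2*(q - 1)*(q + 2)*(q^2 - 4) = (q - 3)^2*(q - 1)*(q + 2)^2*(q - 2)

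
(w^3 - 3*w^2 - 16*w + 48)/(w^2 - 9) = (w^2 - 16)/(w + 3)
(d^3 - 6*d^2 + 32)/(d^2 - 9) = (d^3 - 6*d^2 + 32)/(d^2 - 9)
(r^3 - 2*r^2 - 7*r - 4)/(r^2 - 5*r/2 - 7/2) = 2*(r^2 - 3*r - 4)/(2*r - 7)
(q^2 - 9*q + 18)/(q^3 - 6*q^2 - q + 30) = (q - 6)/(q^2 - 3*q - 10)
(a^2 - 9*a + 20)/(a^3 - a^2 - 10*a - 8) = (a - 5)/(a^2 + 3*a + 2)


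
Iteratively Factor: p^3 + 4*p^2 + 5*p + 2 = (p + 1)*(p^2 + 3*p + 2) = (p + 1)^2*(p + 2)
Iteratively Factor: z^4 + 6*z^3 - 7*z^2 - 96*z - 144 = (z + 3)*(z^3 + 3*z^2 - 16*z - 48) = (z + 3)^2*(z^2 - 16) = (z - 4)*(z + 3)^2*(z + 4)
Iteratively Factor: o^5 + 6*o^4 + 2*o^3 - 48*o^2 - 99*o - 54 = (o + 1)*(o^4 + 5*o^3 - 3*o^2 - 45*o - 54) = (o + 1)*(o + 2)*(o^3 + 3*o^2 - 9*o - 27) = (o - 3)*(o + 1)*(o + 2)*(o^2 + 6*o + 9) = (o - 3)*(o + 1)*(o + 2)*(o + 3)*(o + 3)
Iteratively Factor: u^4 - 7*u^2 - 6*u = (u - 3)*(u^3 + 3*u^2 + 2*u) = (u - 3)*(u + 1)*(u^2 + 2*u) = (u - 3)*(u + 1)*(u + 2)*(u)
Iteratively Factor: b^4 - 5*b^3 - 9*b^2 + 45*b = (b + 3)*(b^3 - 8*b^2 + 15*b) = b*(b + 3)*(b^2 - 8*b + 15) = b*(b - 5)*(b + 3)*(b - 3)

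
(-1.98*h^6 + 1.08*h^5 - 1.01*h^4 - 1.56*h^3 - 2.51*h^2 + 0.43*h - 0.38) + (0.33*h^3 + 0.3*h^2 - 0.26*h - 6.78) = -1.98*h^6 + 1.08*h^5 - 1.01*h^4 - 1.23*h^3 - 2.21*h^2 + 0.17*h - 7.16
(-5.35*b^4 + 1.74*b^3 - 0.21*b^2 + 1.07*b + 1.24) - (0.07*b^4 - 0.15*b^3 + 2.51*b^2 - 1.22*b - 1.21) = -5.42*b^4 + 1.89*b^3 - 2.72*b^2 + 2.29*b + 2.45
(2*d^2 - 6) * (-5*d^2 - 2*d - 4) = -10*d^4 - 4*d^3 + 22*d^2 + 12*d + 24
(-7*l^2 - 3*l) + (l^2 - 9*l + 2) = -6*l^2 - 12*l + 2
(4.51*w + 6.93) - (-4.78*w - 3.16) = 9.29*w + 10.09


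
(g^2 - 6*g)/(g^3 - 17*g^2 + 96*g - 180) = g/(g^2 - 11*g + 30)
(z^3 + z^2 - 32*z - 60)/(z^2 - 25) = (z^2 - 4*z - 12)/(z - 5)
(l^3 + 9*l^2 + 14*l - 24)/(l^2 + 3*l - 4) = l + 6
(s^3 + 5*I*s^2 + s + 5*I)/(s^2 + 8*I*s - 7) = (s^2 + 4*I*s + 5)/(s + 7*I)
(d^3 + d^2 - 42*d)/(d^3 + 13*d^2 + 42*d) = (d - 6)/(d + 6)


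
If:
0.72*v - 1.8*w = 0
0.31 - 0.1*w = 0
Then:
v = 7.75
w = 3.10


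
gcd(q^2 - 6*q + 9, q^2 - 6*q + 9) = q^2 - 6*q + 9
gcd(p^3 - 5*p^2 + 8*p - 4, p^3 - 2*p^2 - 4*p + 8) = p^2 - 4*p + 4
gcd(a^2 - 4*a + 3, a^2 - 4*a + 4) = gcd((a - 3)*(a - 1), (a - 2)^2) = 1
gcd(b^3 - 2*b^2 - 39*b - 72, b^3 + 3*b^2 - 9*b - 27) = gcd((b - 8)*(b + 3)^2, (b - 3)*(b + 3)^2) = b^2 + 6*b + 9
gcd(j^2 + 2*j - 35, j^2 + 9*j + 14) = j + 7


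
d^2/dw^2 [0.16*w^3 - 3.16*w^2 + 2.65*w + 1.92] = 0.96*w - 6.32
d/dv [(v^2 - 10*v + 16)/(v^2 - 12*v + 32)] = -2/(v^2 - 8*v + 16)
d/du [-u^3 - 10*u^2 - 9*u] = -3*u^2 - 20*u - 9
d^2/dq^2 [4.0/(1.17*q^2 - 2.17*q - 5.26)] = (10.9512*q^2 - 20.3112*q - 4.0*(2.34*q - 2.17)*(4.68*q - 4.34) - 49.2336)/(-1.17*q^2 + 2.17*q + 5.26)^3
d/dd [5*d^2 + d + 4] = 10*d + 1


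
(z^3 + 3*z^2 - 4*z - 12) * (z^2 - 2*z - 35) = z^5 + z^4 - 45*z^3 - 109*z^2 + 164*z + 420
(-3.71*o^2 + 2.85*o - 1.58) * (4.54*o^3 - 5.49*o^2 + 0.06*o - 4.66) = -16.8434*o^5 + 33.3069*o^4 - 23.0423*o^3 + 26.1338*o^2 - 13.3758*o + 7.3628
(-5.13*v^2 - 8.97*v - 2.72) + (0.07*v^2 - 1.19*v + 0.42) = -5.06*v^2 - 10.16*v - 2.3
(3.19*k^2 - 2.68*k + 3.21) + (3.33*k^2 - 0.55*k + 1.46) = 6.52*k^2 - 3.23*k + 4.67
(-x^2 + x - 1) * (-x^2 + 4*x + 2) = x^4 - 5*x^3 + 3*x^2 - 2*x - 2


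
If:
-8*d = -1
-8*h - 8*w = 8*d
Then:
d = 1/8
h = -w - 1/8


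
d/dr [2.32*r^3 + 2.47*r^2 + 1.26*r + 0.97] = 6.96*r^2 + 4.94*r + 1.26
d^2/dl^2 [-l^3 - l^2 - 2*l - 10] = -6*l - 2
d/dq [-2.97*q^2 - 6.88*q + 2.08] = -5.94*q - 6.88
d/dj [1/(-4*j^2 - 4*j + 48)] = (2*j + 1)/(4*(j^2 + j - 12)^2)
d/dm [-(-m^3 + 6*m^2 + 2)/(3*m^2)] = (m^3 + 4)/(3*m^3)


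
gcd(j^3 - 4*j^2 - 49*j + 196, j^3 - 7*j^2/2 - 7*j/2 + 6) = j - 4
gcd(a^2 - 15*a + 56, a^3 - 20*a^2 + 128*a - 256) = a - 8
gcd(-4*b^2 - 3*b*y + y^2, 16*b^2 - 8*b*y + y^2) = -4*b + y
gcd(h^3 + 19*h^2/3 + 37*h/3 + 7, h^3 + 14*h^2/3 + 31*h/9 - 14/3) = h^2 + 16*h/3 + 7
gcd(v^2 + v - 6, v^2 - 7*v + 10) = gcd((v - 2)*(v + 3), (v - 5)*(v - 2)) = v - 2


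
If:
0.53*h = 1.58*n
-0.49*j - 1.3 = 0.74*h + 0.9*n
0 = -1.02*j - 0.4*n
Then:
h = -1.33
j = 0.17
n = -0.45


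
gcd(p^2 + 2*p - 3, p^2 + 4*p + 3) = p + 3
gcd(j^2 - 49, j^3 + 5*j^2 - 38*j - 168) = j + 7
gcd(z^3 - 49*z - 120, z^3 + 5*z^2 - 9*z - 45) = z^2 + 8*z + 15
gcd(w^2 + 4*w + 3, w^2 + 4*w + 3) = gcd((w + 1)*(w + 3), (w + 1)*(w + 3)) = w^2 + 4*w + 3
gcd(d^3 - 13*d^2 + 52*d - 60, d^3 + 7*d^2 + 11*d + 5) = 1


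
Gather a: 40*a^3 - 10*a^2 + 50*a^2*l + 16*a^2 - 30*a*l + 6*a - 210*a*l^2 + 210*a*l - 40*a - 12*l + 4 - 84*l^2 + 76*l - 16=40*a^3 + a^2*(50*l + 6) + a*(-210*l^2 + 180*l - 34) - 84*l^2 + 64*l - 12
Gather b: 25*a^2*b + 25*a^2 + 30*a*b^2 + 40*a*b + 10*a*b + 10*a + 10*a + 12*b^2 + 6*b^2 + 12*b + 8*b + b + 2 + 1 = 25*a^2 + 20*a + b^2*(30*a + 18) + b*(25*a^2 + 50*a + 21) + 3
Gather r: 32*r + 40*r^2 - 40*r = 40*r^2 - 8*r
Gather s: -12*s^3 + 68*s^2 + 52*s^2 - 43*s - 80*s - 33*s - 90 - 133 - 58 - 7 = -12*s^3 + 120*s^2 - 156*s - 288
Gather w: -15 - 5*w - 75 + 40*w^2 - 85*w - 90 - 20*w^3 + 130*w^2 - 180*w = -20*w^3 + 170*w^2 - 270*w - 180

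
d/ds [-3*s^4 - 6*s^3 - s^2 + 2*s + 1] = -12*s^3 - 18*s^2 - 2*s + 2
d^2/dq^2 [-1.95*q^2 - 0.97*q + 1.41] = -3.90000000000000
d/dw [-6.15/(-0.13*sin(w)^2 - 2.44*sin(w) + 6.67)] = -(1.599*sin(w) + 15.006)*cos(w)/(0.13*sin(w)^2 + 2.44*sin(w) - 6.67)^2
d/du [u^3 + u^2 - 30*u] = 3*u^2 + 2*u - 30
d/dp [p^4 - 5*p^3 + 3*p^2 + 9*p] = 4*p^3 - 15*p^2 + 6*p + 9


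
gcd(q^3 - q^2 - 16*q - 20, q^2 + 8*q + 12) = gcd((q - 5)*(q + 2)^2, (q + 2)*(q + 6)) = q + 2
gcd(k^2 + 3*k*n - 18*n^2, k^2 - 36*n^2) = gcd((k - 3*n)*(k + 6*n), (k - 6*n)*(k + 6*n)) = k + 6*n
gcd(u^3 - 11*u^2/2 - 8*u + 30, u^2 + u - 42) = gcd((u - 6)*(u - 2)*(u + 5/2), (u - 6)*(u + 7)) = u - 6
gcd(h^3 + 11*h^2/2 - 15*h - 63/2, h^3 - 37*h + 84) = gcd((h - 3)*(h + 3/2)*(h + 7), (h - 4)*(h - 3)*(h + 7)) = h^2 + 4*h - 21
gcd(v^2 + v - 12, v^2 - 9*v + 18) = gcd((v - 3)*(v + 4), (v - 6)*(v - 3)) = v - 3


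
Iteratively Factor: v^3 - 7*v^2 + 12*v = (v)*(v^2 - 7*v + 12) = v*(v - 4)*(v - 3)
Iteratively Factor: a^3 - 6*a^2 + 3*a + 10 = (a + 1)*(a^2 - 7*a + 10) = (a - 5)*(a + 1)*(a - 2)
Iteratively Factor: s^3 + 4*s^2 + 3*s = (s + 1)*(s^2 + 3*s) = s*(s + 1)*(s + 3)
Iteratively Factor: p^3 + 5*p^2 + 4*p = (p)*(p^2 + 5*p + 4) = p*(p + 1)*(p + 4)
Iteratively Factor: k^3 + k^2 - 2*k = (k + 2)*(k^2 - k) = k*(k + 2)*(k - 1)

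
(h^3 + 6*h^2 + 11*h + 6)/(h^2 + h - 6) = (h^2 + 3*h + 2)/(h - 2)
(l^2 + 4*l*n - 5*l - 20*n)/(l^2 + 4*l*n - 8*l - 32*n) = (l - 5)/(l - 8)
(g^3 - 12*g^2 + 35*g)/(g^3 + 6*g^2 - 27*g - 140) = g*(g - 7)/(g^2 + 11*g + 28)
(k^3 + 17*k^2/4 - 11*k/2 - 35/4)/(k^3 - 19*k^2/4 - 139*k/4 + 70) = (k + 1)/(k - 8)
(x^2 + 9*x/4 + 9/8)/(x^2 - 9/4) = (4*x + 3)/(2*(2*x - 3))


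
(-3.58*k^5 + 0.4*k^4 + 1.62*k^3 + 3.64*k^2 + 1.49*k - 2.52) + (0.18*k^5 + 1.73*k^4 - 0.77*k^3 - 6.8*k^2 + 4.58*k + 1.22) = -3.4*k^5 + 2.13*k^4 + 0.85*k^3 - 3.16*k^2 + 6.07*k - 1.3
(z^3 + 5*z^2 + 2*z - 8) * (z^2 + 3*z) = z^5 + 8*z^4 + 17*z^3 - 2*z^2 - 24*z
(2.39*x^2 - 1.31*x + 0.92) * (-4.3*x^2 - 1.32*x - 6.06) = -10.277*x^4 + 2.4782*x^3 - 16.7102*x^2 + 6.7242*x - 5.5752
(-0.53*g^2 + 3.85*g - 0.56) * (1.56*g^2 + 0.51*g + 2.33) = -0.8268*g^4 + 5.7357*g^3 - 0.145*g^2 + 8.6849*g - 1.3048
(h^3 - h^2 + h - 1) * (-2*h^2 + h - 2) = -2*h^5 + 3*h^4 - 5*h^3 + 5*h^2 - 3*h + 2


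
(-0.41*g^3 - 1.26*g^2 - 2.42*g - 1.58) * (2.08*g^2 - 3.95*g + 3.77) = -0.8528*g^5 - 1.0013*g^4 - 1.6023*g^3 + 1.5224*g^2 - 2.8824*g - 5.9566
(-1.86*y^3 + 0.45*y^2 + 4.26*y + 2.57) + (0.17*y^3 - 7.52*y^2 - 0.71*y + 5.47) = -1.69*y^3 - 7.07*y^2 + 3.55*y + 8.04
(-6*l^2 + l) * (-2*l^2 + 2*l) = 12*l^4 - 14*l^3 + 2*l^2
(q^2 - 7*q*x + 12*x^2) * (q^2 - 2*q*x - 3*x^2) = q^4 - 9*q^3*x + 23*q^2*x^2 - 3*q*x^3 - 36*x^4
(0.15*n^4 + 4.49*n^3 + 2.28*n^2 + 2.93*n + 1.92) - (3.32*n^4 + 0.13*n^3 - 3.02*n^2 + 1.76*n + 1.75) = -3.17*n^4 + 4.36*n^3 + 5.3*n^2 + 1.17*n + 0.17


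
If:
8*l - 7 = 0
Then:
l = 7/8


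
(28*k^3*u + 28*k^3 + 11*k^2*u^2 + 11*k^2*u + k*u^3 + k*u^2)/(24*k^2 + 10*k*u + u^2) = k*(7*k*u + 7*k + u^2 + u)/(6*k + u)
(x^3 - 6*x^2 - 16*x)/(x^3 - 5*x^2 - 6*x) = (-x^2 + 6*x + 16)/(-x^2 + 5*x + 6)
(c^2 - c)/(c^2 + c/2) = 2*(c - 1)/(2*c + 1)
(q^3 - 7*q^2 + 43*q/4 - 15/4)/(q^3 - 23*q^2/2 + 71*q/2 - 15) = (q - 3/2)/(q - 6)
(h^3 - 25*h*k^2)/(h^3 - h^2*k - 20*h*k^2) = (h + 5*k)/(h + 4*k)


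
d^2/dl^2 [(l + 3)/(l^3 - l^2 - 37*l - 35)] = 2*(-(l + 3)*(-3*l^2 + 2*l + 37)^2 + (-3*l^2 + 2*l - (l + 3)*(3*l - 1) + 37)*(-l^3 + l^2 + 37*l + 35))/(-l^3 + l^2 + 37*l + 35)^3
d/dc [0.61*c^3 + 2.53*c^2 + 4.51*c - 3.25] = 1.83*c^2 + 5.06*c + 4.51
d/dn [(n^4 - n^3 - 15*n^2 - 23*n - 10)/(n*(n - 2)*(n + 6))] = (n^6 + 8*n^5 - 25*n^4 + 70*n^3 + 302*n^2 + 80*n - 120)/(n^2*(n^4 + 8*n^3 - 8*n^2 - 96*n + 144))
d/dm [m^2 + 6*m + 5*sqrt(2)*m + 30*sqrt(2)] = 2*m + 6 + 5*sqrt(2)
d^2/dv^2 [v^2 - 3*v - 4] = 2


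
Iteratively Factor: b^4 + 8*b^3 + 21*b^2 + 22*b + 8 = (b + 4)*(b^3 + 4*b^2 + 5*b + 2) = (b + 1)*(b + 4)*(b^2 + 3*b + 2) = (b + 1)^2*(b + 4)*(b + 2)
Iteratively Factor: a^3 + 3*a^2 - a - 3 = (a - 1)*(a^2 + 4*a + 3) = (a - 1)*(a + 1)*(a + 3)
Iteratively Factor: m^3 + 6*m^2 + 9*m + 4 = (m + 4)*(m^2 + 2*m + 1) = (m + 1)*(m + 4)*(m + 1)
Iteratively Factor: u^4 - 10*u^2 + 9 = (u + 3)*(u^3 - 3*u^2 - u + 3) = (u - 3)*(u + 3)*(u^2 - 1) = (u - 3)*(u + 1)*(u + 3)*(u - 1)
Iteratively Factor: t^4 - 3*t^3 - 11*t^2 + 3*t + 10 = (t - 1)*(t^3 - 2*t^2 - 13*t - 10) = (t - 1)*(t + 2)*(t^2 - 4*t - 5) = (t - 5)*(t - 1)*(t + 2)*(t + 1)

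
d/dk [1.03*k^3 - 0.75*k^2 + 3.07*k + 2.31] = 3.09*k^2 - 1.5*k + 3.07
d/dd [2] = 0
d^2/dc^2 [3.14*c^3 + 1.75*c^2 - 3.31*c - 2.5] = 18.84*c + 3.5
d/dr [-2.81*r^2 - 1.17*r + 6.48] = -5.62*r - 1.17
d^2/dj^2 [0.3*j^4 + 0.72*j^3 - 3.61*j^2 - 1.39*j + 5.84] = 3.6*j^2 + 4.32*j - 7.22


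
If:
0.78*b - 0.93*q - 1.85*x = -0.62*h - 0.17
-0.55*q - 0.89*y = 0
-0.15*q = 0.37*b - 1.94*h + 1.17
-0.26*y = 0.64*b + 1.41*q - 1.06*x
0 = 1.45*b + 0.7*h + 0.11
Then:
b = -0.34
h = 0.55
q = 0.20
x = 0.03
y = -0.12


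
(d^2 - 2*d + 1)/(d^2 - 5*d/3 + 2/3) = 3*(d - 1)/(3*d - 2)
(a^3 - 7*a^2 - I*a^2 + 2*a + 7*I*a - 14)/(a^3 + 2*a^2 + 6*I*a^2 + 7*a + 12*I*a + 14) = (a^3 + a^2*(-7 - I) + a*(2 + 7*I) - 14)/(a^3 + a^2*(2 + 6*I) + a*(7 + 12*I) + 14)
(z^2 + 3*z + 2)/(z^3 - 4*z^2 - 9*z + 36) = (z^2 + 3*z + 2)/(z^3 - 4*z^2 - 9*z + 36)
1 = 1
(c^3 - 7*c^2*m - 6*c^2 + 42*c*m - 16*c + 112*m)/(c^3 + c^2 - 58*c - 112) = (c - 7*m)/(c + 7)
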